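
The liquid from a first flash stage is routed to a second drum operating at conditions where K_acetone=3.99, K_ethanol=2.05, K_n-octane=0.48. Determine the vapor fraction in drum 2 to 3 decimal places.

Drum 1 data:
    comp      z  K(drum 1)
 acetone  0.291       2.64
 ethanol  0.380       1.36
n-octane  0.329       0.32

Drum 1:
Newton iteration, ψ₁⁰ = 0.5:
  ψ₁ = 0.500: g = 0.0392, g' = -0.621 → ψ₁ = 0.563
  ψ₁ = 0.563: g = -0.0007, g' = -0.645 → ψ₁ = 0.562
Converged at ψ₁ = 0.562.
Drum-1 compositions:
  acetone: x = 0.151, y = 0.400
  ethanol: x = 0.316, y = 0.430
  n-octane: x = 0.533, y = 0.170
Drum-2 feed = drum-1 liquid: z₂ = (0.1514, 0.3161, 0.5325).
Drum 2:
Material balance + equilibrium reduce to Σ zᵢ(Kᵢ−1)/(1+ψ₂(Kᵢ−1)) = 0.
Check two-phase: ΣzᵢKᵢ = 1.508 > 1 and Σzᵢ/Kᵢ = 1.302 > 1, so g(0) = 0.508 > 0 and g(1) = -0.302 < 0.
Iterate (Newton) starting at ψ₂ = 0.5:
  ψ₂ = 0.500: g = 0.0249, g' = -0.630 → ψ₂ = 0.539
  ψ₂ = 0.539: g = 0.0002, g' = -0.618 → ψ₂ = 0.540
Converged at ψ₂ = 0.540.
  acetone: x = 0.058, y = 0.231
  ethanol: x = 0.202, y = 0.414
  n-octane: x = 0.740, y = 0.355

V/F (drum 2) = 0.540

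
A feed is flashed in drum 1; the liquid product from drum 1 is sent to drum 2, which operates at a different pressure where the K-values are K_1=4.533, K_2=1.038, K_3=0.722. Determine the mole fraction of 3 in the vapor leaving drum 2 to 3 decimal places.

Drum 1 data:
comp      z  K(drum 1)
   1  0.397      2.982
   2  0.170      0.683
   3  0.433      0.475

y_3 (drum 2) = 0.537

Drum 1:
Rachford–Rice: g(ψ₁) = Σ zᵢ(Kᵢ−1)/(1+ψ₁(Kᵢ−1)) = 0.
Check two-phase: ΣzᵢKᵢ = 1.506 > 1 and Σzᵢ/Kᵢ = 1.294 > 1, so g(0) = 0.506 > 0 and g(1) = -0.294 < 0.
Newton–Raphson from ψ₁ = 0.5:
  ψ₁ = 0.500: g = 0.0229, g' = -0.637 → ψ₁ = 0.536
Converged at ψ₁ = 0.536.
Drum-1 compositions:
  1: x = 0.192, y = 0.574
  2: x = 0.205, y = 0.140
  3: x = 0.603, y = 0.286
Drum-2 feed = drum-1 liquid: z₂ = (0.1924, 0.2048, 0.6027).
Drum 2:
Newton–Raphson from ψ₂ = 0.53:
  ψ₂ = 0.530: g = 0.0478, g' = -0.355 → ψ₂ = 0.664
  ψ₂ = 0.664: g = 0.0052, g' = -0.285 → ψ₂ = 0.683
Converged at ψ₂ = 0.683.
  1: x = 0.056, y = 0.256
  2: x = 0.200, y = 0.207
  3: x = 0.744, y = 0.537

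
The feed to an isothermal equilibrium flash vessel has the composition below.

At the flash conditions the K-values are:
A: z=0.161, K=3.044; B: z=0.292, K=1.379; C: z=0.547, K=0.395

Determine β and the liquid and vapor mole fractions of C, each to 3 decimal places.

Rachford–Rice: g(β) = Σ zᵢ(Kᵢ−1)/(1+β(Kᵢ−1)) = 0.
Check two-phase: ΣzᵢKᵢ = 1.109 > 1 and Σzᵢ/Kᵢ = 1.649 > 1, so g(0) = 0.109 > 0 and g(1) = -0.649 < 0.
Newton–Raphson from β = 0.55:
  β = 0.550: g = -0.2495, g' = -0.627 → β = 0.152
  β = 0.152: g = -0.0090, g' = -0.671 → β = 0.139
Converged at β = 0.139.
Compositions from xᵢ = zᵢ/(1+β(Kᵢ−1)), yᵢ = Kᵢxᵢ:
  A: x = 0.125, y = 0.382
  B: x = 0.277, y = 0.383
  C: x = 0.597, y = 0.236

β = 0.139, x_C = 0.597, y_C = 0.236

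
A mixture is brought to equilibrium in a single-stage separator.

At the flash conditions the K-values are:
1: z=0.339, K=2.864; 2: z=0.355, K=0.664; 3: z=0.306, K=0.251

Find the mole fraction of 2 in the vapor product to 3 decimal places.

y_2 = 0.259

Let β = V/F and solve Σ zᵢ(Kᵢ−1)/(1+β(Kᵢ−1)) = 0.
Check two-phase: ΣzᵢKᵢ = 1.283 > 1 and Σzᵢ/Kᵢ = 1.872 > 1, so g(0) = 0.283 > 0 and g(1) = -0.872 < 0.
Newton–Raphson from β = 0.35:
  β = 0.350: g = -0.0634, g' = -0.798 → β = 0.271
  β = 0.271: g = 0.0014, g' = -0.839 → β = 0.272
Converged at β = 0.272.
Compositions from xᵢ = zᵢ/(1+β(Kᵢ−1)), yᵢ = Kᵢxᵢ:
  1: x = 0.225, y = 0.644
  2: x = 0.391, y = 0.259
  3: x = 0.384, y = 0.096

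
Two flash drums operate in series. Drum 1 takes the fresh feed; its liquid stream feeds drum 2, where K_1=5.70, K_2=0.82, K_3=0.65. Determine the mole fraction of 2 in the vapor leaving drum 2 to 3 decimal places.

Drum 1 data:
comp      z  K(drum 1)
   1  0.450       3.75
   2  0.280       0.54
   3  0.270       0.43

Drum 1:
Rachford–Rice: g(ψ₁) = Σ zᵢ(Kᵢ−1)/(1+ψ₁(Kᵢ−1)) = 0.
Check two-phase: ΣzᵢKᵢ = 1.955 > 1 and Σzᵢ/Kᵢ = 1.266 > 1, so g(0) = 0.955 > 0 and g(1) = -0.266 < 0.
Newton–Raphson from ψ₁ = 0.5:
  ψ₁ = 0.500: g = 0.1385, g' = -0.875 → ψ₁ = 0.658
  ψ₁ = 0.658: g = 0.0092, g' = -0.778 → ψ₁ = 0.670
Converged at ψ₁ = 0.670.
Drum-1 compositions:
  1: x = 0.158, y = 0.594
  2: x = 0.405, y = 0.219
  3: x = 0.437, y = 0.188
Drum-2 feed = drum-1 liquid: z₂ = (0.1583, 0.4048, 0.4369).
Drum 2:
Let ψ₂ = V/F and solve Σ zᵢ(Kᵢ−1)/(1+ψ₂(Kᵢ−1)) = 0.
g(0) = ΣzᵢKᵢ − 1 = 0.518 and g(1) = 1 − Σzᵢ/Kᵢ = -0.194, so a root lies in (0, 1).
Newton iteration, ψ₂⁰ = 0.45:
  ψ₂ = 0.450: g = -0.0220, g' = -0.451 → ψ₂ = 0.401
  ψ₂ = 0.401: g = 0.0013, g' = -0.507 → ψ₂ = 0.404
Converged at ψ₂ = 0.404.
  1: x = 0.055, y = 0.311
  2: x = 0.437, y = 0.358
  3: x = 0.509, y = 0.331

y_2 (drum 2) = 0.358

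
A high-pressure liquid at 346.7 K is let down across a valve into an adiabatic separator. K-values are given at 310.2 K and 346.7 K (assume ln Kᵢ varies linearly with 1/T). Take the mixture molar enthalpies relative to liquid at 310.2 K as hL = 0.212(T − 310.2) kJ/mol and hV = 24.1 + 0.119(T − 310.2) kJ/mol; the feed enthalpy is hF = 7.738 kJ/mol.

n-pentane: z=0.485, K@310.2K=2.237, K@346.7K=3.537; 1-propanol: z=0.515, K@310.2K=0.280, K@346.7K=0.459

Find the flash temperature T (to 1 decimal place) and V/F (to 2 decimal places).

T = 313.1 K, V/F = 0.30

Adiabatic flash: solve Rachford–Rice at each trial T, then check hF = ψ·hV(T) + (1−ψ)·hL(T).
  T = 310.2 K: K = (2.237, 0.280), RR gives ψ = 0.257, H_out = 6.200 kJ/mol
  T = 346.7 K: K = (3.537, 0.459), RR gives ψ = 0.693, H_out = 22.097 kJ/mol
  T = 328.4 K: K = (2.847, 0.363), RR gives ψ = 0.483, H_out = 14.677 kJ/mol
  T = 319.3 K: K = (2.532, 0.320), RR gives ψ = 0.377, H_out = 10.702 kJ/mol
  T = 314.8 K: K = (2.384, 0.300), RR gives ψ = 0.321, H_out = 8.564 kJ/mol
  T = 312.5 K: K = (2.310, 0.290), RR gives ψ = 0.290, H_out = 7.409 kJ/mol
  T = 313.6 K: K = (2.345, 0.295), RR gives ψ = 0.305, H_out = 7.968 kJ/mol
Linear interpolation between T = 312.5 (H_out = 7.409) and T = 313.6 (H_out = 7.968) on hF = 7.738 gives T ≈ 313.1 K, at which ψ = 0.30.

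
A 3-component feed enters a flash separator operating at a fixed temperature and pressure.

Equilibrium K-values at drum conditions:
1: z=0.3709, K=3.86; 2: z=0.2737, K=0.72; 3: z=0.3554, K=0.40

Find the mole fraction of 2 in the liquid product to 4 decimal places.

Material balance + equilibrium reduce to Σ zᵢ(Kᵢ−1)/(1+V/F(Kᵢ−1)) = 0.
Feasibility: ΣzᵢKᵢ = 1.7709, Σzᵢ/Kᵢ = 1.3647 — both > 1, two phases present.
Newton iteration, V/F⁰ = 0.58:
  V/F = 0.5800: g = -0.01958, g' = -0.7607 → V/F = 0.5543
  V/F = 0.5543: g = 0.00013, g' = -0.7712 → V/F = 0.5544
Converged at V/F = 0.5544.
Compositions from xᵢ = zᵢ/(1+V/F(Kᵢ−1)), yᵢ = Kᵢxᵢ:
  1: x = 0.1434, y = 0.5537
  2: x = 0.3240, y = 0.2333
  3: x = 0.5326, y = 0.2130

x_2 = 0.3240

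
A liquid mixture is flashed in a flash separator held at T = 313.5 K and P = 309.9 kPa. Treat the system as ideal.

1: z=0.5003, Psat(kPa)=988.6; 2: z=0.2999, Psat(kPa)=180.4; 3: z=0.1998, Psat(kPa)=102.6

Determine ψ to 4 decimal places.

Raoult's law: Kᵢ = Pᵢˢᵃᵗ/P = Pᵢˢᵃᵗ/309.9.
  K_1 = 988.6/309.9 = 3.190061, K_2 = 180.4/309.9 = 0.582123, K_3 = 102.6/309.9 = 0.331075
Material balance + equilibrium reduce to Σ zᵢ(Kᵢ−1)/(1+ψ(Kᵢ−1)) = 0.
g(0) = ΣzᵢKᵢ − 1 = 0.8367 and g(1) = 1 − Σzᵢ/Kᵢ = -0.2755, so a root lies in (0, 1).
Iterate (Newton) starting at ψ = 0.5:
  ψ = 0.5000: g = 0.16375, g' = -0.8322 → ψ = 0.6968
  ψ = 0.6968: g = 0.00665, g' = -0.7939 → ψ = 0.7051
Converged at ψ = 0.7051.

ψ = 0.7051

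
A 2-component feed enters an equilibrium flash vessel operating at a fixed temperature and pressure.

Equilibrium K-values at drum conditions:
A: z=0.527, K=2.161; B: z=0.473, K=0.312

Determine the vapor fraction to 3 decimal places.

ψ = 0.359

Rachford–Rice: g(ψ) = Σ zᵢ(Kᵢ−1)/(1+ψ(Kᵢ−1)) = 0.
g(0) = ΣzᵢKᵢ − 1 = 0.286 and g(1) = 1 − Σzᵢ/Kᵢ = -0.760, so a root lies in (0, 1).
Iterate (Newton) starting at ψ = 0.5:
  ψ = 0.500: g = -0.1090, g' = -0.805 → ψ = 0.365
  ψ = 0.365: g = -0.0045, g' = -0.750 → ψ = 0.359
Converged at ψ = 0.359.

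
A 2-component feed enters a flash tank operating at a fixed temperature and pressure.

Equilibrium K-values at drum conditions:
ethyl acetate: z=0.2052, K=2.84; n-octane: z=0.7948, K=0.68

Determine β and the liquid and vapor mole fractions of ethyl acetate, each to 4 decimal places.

Material balance + equilibrium reduce to Σ zᵢ(Kᵢ−1)/(1+β(Kᵢ−1)) = 0.
Check two-phase: ΣzᵢKᵢ = 1.1232 > 1 and Σzᵢ/Kᵢ = 1.2411 > 1, so g(0) = 0.1232 > 0 and g(1) = -0.2411 < 0.
Newton–Raphson from β = 0.34:
  β = 0.3400: g = -0.05312, g' = -0.3654 → β = 0.1946
  β = 0.1946: g = 0.00679, g' = -0.4692 → β = 0.2091
  β = 0.2091: g = 0.00010, g' = -0.4558 → β = 0.2093
Converged at β = 0.2093.
Compositions from xᵢ = zᵢ/(1+β(Kᵢ−1)), yᵢ = Kᵢxᵢ:
  ethyl acetate: x = 0.1481, y = 0.4207
  n-octane: x = 0.8519, y = 0.5793

β = 0.2093, x_ethyl acetate = 0.1481, y_ethyl acetate = 0.4207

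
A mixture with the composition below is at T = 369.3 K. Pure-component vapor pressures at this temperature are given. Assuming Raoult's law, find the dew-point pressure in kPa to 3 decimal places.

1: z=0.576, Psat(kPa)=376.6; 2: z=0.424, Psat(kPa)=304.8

At the dew point ψ → 1, so Σzᵢ/Kᵢ = 1 with Kᵢ = Pᵢˢᵃᵗ/P ⇒ 1/P = Σzᵢ/Pᵢˢᵃᵗ.
1/P = 0.576/376.6 + 0.424/304.8 = 0.002921 ⇒ P = 342.401 kPa

Pdew = 342.401 kPa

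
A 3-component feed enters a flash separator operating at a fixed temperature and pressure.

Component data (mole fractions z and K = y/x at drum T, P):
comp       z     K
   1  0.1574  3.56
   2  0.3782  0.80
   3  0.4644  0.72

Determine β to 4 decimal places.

β = 0.3143

Let β = V/F and solve Σ zᵢ(Kᵢ−1)/(1+β(Kᵢ−1)) = 0.
Feasibility: ΣzᵢKᵢ = 1.1973, Σzᵢ/Kᵢ = 1.1620 — both > 1, two phases present.
Newton–Raphson from β = 0.53:
  β = 0.5300: g = -0.06633, g' = -0.2548 → β = 0.2697
  β = 0.2697: g = 0.01775, g' = -0.4205 → β = 0.3119
  β = 0.3119: g = 0.00089, g' = -0.3798 → β = 0.3143
Converged at β = 0.3143.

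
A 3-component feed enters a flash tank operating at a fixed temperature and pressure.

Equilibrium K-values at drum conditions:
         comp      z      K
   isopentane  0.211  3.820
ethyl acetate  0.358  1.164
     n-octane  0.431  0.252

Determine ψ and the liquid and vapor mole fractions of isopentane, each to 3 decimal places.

Material balance + equilibrium reduce to Σ zᵢ(Kᵢ−1)/(1+ψ(Kᵢ−1)) = 0.
g(0) = ΣzᵢKᵢ − 1 = 0.331 and g(1) = 1 − Σzᵢ/Kᵢ = -1.073, so a root lies in (0, 1).
Iterate (Newton) starting at ψ = 0.67:
  ψ = 0.670: g = -0.3874, g' = -1.178 → ψ = 0.341
  ψ = 0.341: g = -0.0739, g' = -0.879 → ψ = 0.257
  ψ = 0.257: g = 0.0022, g' = -0.943 → ψ = 0.259
Converged at ψ = 0.259.
Compositions from xᵢ = zᵢ/(1+ψ(Kᵢ−1)), yᵢ = Kᵢxᵢ:
  isopentane: x = 0.122, y = 0.466
  ethyl acetate: x = 0.343, y = 0.400
  n-octane: x = 0.535, y = 0.135

ψ = 0.259, x_isopentane = 0.122, y_isopentane = 0.466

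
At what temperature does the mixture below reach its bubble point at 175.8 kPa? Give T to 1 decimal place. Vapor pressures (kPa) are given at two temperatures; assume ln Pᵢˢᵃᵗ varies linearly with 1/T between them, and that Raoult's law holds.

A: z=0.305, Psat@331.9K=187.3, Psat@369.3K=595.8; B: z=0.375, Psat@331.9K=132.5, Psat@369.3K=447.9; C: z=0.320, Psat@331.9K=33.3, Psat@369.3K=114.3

T = 343.7 K

Bubble-point temperature: ΣzᵢPᵢˢᵃᵗ(T) = P. Interpolate ln Pᵢˢᵃᵗ = aᵢ + bᵢ/T.
  T = 331.9 K: ΣzᵢPᵢˢᵃᵗ = 117.47 kPa
  T = 369.3 K: ΣzᵢPᵢˢᵃᵗ = 386.26 kPa
  T = 350.6 K: ΣzᵢPᵢˢᵃᵗ = 219.85 kPa
  T = 341.2 K: ΣzᵢPᵢˢᵃᵗ = 161.81 kPa
  T = 345.9 K: ΣzᵢPᵢˢᵃᵗ = 189.01 kPa
  T = 343.5 K: ΣzᵢPᵢˢᵃᵗ = 174.69 kPa
Interpolating between 343.5 K and 345.9 K gives T ≈ 343.7 K.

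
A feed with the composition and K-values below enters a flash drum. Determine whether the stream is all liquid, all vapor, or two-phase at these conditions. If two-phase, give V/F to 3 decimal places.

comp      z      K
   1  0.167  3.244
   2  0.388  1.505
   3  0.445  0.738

ΣzᵢKᵢ = 1.454; Σzᵢ/Kᵢ = 0.912.
Since Σzᵢ/Kᵢ < 1 the mixture is above its dew point — single vapor phase.

all vapor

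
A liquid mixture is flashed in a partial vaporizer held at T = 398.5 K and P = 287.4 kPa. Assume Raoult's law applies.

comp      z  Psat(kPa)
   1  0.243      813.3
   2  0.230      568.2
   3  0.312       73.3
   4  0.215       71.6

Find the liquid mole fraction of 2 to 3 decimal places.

Raoult's law: Kᵢ = Pᵢˢᵃᵗ/P = Pᵢˢᵃᵗ/287.4.
  K_1 = 813.3/287.4 = 2.82985, K_2 = 568.2/287.4 = 1.97704, K_3 = 73.3/287.4 = 0.25505, K_4 = 71.6/287.4 = 0.24913
Newton iteration, β⁰ = 0.55:
  β = 0.550: g = -0.3010, g' = -1.144 → β = 0.287
  β = 0.287: g = -0.0342, g' = -0.961 → β = 0.251
Converged at β = 0.251.
Compositions from xᵢ = zᵢ/(1+β(Kᵢ−1)), yᵢ = Kᵢxᵢ:
  1: x = 0.166, y = 0.471
  2: x = 0.185, y = 0.365
  3: x = 0.384, y = 0.098
  4: x = 0.265, y = 0.066

x_2 = 0.185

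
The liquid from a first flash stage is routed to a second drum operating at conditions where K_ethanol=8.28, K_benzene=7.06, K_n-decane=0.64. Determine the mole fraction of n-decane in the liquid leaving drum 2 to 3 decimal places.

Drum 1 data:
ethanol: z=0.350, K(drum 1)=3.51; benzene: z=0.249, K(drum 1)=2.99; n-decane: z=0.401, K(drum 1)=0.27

Drum 1:
Iterate (Newton) starting at ψ₁ = 0.5:
  ψ₁ = 0.500: g = 0.1770, g' = -1.211 → ψ₁ = 0.646
  ψ₁ = 0.646: g = -0.0022, g' = -1.275 → ψ₁ = 0.644
Converged at ψ₁ = 0.644.
Drum-1 compositions:
  ethanol: x = 0.134, y = 0.469
  benzene: x = 0.109, y = 0.326
  n-decane: x = 0.757, y = 0.204
Drum-2 feed = drum-1 liquid: z₂ = (0.1337, 0.1091, 0.7572).
Drum 2:
Newton–Raphson from ψ₂ = 0.54:
  ψ₂ = 0.540: g = 0.0138, g' = -0.662 → ψ₂ = 0.561
Converged at ψ₂ = 0.561.
  ethanol: x = 0.026, y = 0.218
  benzene: x = 0.025, y = 0.175
  n-decane: x = 0.949, y = 0.607

x_n-decane (drum 2) = 0.949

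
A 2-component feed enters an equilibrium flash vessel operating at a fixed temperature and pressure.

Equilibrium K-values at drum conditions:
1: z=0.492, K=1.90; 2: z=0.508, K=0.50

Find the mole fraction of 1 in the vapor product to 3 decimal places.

Material balance + equilibrium reduce to Σ zᵢ(Kᵢ−1)/(1+ψ(Kᵢ−1)) = 0.
Feasibility: ΣzᵢKᵢ = 1.189, Σzᵢ/Kᵢ = 1.275 — both > 1, two phases present.
Binary case is linear: z₁(K₁−1)(1+ψ(K₂−1)) + z₂(K₂−1)(1+ψ(K₁−1)) = 0
⇒ ψ = [z₁(K₁−1)+z₂(K₂−1)] / [−(K₁−1)(K₂−1)] = 0.1888/0.4500 = 0.420
Compositions from xᵢ = zᵢ/(1+ψ(Kᵢ−1)), yᵢ = Kᵢxᵢ:
  1: x = 0.357, y = 0.679
  2: x = 0.643, y = 0.321

y_1 = 0.679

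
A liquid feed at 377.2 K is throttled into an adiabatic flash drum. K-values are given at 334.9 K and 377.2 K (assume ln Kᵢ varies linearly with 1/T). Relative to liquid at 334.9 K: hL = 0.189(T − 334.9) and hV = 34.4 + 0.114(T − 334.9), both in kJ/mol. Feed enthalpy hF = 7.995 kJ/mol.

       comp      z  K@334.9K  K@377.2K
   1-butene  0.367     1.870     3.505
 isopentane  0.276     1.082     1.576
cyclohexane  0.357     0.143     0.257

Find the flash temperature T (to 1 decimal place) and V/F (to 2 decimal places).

T = 341.0 K, V/F = 0.20

Adiabatic flash: solve Rachford–Rice at each trial T, then check hF = ψ·hV(T) + (1−ψ)·hL(T).
  T = 334.9 K: K = (1.870, 1.082, 0.143), RR gives ψ = 0.066, H_out = 2.281 kJ/mol
  T = 377.2 K: K = (3.505, 1.576, 0.257), RR gives ψ = 0.606, H_out = 26.932 kJ/mol
  T = 356.0 K: K = (2.606, 1.320, 0.195), RR gives ψ = 0.415, H_out = 17.610 kJ/mol
  T = 345.4 K: K = (2.217, 1.198, 0.168), RR gives ψ = 0.277, H_out = 11.282 kJ/mol
  T = 340.1 K: K = (2.037, 1.139, 0.155), RR gives ψ = 0.184, H_out = 7.230 kJ/mol
  T = 342.8 K: K = (2.128, 1.169, 0.161), RR gives ψ = 0.234, H_out = 9.394 kJ/mol
  T = 341.5 K: K = (2.084, 1.154, 0.158), RR gives ψ = 0.210, H_out = 8.380 kJ/mol
Linear interpolation between T = 340.1 (H_out = 7.230) and T = 341.5 (H_out = 8.380) on hF = 7.995 gives T ≈ 341.0 K, at which ψ = 0.20.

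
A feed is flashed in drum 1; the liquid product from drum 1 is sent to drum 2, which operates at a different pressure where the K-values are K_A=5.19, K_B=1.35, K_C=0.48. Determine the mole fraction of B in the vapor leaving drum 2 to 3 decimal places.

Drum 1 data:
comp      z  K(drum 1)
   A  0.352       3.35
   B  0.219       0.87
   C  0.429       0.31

y_B (drum 2) = 0.276

Drum 1:
Newton–Raphson from ψ₁ = 0.5:
  ψ₁ = 0.500: g = -0.1021, g' = -0.891 → ψ₁ = 0.385
  ψ₁ = 0.385: g = 0.0008, g' = -0.918 → ψ₁ = 0.386
Converged at ψ₁ = 0.386.
Drum-1 compositions:
  A: x = 0.184, y = 0.618
  B: x = 0.231, y = 0.201
  C: x = 0.585, y = 0.181
Drum-2 feed = drum-1 liquid: z₂ = (0.1845, 0.2306, 0.5849).
Drum 2:
Rachford–Rice: g(ψ₂) = Σ zᵢ(Kᵢ−1)/(1+ψ₂(Kᵢ−1)) = 0.
Check two-phase: ΣzᵢKᵢ = 1.550 > 1 and Σzᵢ/Kᵢ = 1.425 > 1, so g(0) = 0.550 > 0 and g(1) = -0.425 < 0.
Newton iteration, ψ₂⁰ = 0.61:
  ψ₂ = 0.610: g = -0.1616, g' = -0.615 → ψ₂ = 0.347
  ψ₂ = 0.347: g = 0.0158, g' = -0.796 → ψ₂ = 0.367
Converged at ψ₂ = 0.367.
  A: x = 0.073, y = 0.377
  B: x = 0.204, y = 0.276
  C: x = 0.723, y = 0.347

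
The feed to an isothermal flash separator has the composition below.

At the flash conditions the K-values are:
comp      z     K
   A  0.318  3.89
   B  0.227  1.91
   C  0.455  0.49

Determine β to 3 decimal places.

Let β = V/F and solve Σ zᵢ(Kᵢ−1)/(1+β(Kᵢ−1)) = 0.
Check two-phase: ΣzᵢKᵢ = 1.894 > 1 and Σzᵢ/Kᵢ = 1.129 > 1, so g(0) = 0.894 > 0 and g(1) = -0.129 < 0.
Iterate (Newton) starting at β = 0.5:
  β = 0.500: g = 0.2064, g' = -0.746 → β = 0.777
  β = 0.777: g = 0.0201, g' = -0.641 → β = 0.808
Converged at β = 0.808.

β = 0.808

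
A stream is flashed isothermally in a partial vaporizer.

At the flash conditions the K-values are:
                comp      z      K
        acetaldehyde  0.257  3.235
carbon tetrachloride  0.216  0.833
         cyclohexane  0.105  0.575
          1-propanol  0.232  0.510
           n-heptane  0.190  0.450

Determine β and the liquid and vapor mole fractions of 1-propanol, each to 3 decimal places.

β = 0.294, x_1-propanol = 0.271, y_1-propanol = 0.138

Material balance + equilibrium reduce to Σ zᵢ(Kᵢ−1)/(1+β(Kᵢ−1)) = 0.
Feasibility: ΣzᵢKᵢ = 1.276, Σzᵢ/Kᵢ = 1.398 — both > 1, two phases present.
Newton–Raphson from β = 0.5:
  β = 0.500: g = -0.1195, g' = -0.531 → β = 0.275
  β = 0.275: g = 0.0129, g' = -0.677 → β = 0.294
Converged at β = 0.294.
Compositions from xᵢ = zᵢ/(1+β(Kᵢ−1)), yᵢ = Kᵢxᵢ:
  acetaldehyde: x = 0.155, y = 0.501
  carbon tetrachloride: x = 0.227, y = 0.189
  cyclohexane: x = 0.120, y = 0.069
  1-propanol: x = 0.271, y = 0.138
  n-heptane: x = 0.227, y = 0.102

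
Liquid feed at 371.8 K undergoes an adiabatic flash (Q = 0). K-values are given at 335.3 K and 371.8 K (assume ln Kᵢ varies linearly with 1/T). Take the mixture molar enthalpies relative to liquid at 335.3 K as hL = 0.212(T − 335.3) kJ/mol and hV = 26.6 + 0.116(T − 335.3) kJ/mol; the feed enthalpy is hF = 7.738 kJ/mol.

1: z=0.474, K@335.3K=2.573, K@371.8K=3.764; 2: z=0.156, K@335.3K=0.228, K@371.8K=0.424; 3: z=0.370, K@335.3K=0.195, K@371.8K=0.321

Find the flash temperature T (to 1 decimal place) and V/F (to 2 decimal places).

Adiabatic flash: solve Rachford–Rice at each trial T, then check hF = ψ·hV(T) + (1−ψ)·hL(T).
  T = 335.3 K: K = (2.573, 0.228, 0.195), RR gives ψ = 0.262, H_out = 6.959 kJ/mol
  T = 371.8 K: K = (3.764, 0.424, 0.321), RR gives ψ = 0.539, H_out = 20.179 kJ/mol
  T = 353.6 K: K = (3.144, 0.316, 0.254), RR gives ψ = 0.406, H_out = 13.955 kJ/mol
  T = 344.5 K: K = (2.854, 0.270, 0.223), RR gives ψ = 0.337, H_out = 10.627 kJ/mol
  T = 339.9 K: K = (2.712, 0.248, 0.209), RR gives ψ = 0.301, H_out = 8.842 kJ/mol
  T = 337.6 K: K = (2.642, 0.238, 0.202), RR gives ψ = 0.282, H_out = 7.914 kJ/mol
Linear interpolation between T = 335.3 (H_out = 6.959) and T = 337.6 (H_out = 7.914) on hF = 7.738 gives T ≈ 337.2 K, at which ψ = 0.28.

T = 337.2 K, V/F = 0.28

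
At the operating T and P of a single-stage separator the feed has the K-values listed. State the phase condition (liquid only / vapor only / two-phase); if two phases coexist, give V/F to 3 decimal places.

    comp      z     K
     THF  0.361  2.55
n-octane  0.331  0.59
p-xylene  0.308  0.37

two-phase, V/F = 0.282

ΣzᵢKᵢ = 1.230; Σzᵢ/Kᵢ = 1.535.
Both exceed 1, so a two-phase solution exists.
Iterate (Newton) starting at ψ = 0.5:
  ψ = 0.500: g = -0.1387, g' = -0.624 → ψ = 0.278
  ψ = 0.278: g = 0.0029, g' = -0.674 → ψ = 0.282
Converged at ψ = 0.282.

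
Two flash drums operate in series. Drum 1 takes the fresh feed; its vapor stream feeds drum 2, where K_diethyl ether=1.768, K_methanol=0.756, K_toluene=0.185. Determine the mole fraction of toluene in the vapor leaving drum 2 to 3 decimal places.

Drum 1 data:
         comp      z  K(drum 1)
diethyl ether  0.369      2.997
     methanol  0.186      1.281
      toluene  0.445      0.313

Drum 1:
Rachford–Rice: g(ψ₁) = Σ zᵢ(Kᵢ−1)/(1+ψ₁(Kᵢ−1)) = 0.
Feasibility: ΣzᵢKᵢ = 1.483, Σzᵢ/Kᵢ = 1.690 — both > 1, two phases present.
Newton iteration, ψ₁⁰ = 0.5:
  ψ₁ = 0.500: g = -0.0511, g' = -0.867 → ψ₁ = 0.441
Converged at ψ₁ = 0.441.
Drum-1 compositions:
  diethyl ether: x = 0.196, y = 0.588
  methanol: x = 0.166, y = 0.212
  toluene: x = 0.638, y = 0.200
Drum-2 feed = drum-1 vapor: z₂ = (0.5882, 0.2120, 0.1998).
Drum 2:
Material balance + equilibrium reduce to Σ zᵢ(Kᵢ−1)/(1+ψ₂(Kᵢ−1)) = 0.
Feasibility: ΣzᵢKᵢ = 1.237, Σzᵢ/Kᵢ = 1.693 — both > 1, two phases present.
Newton iteration, ψ₂⁰ = 0.46:
  ψ₂ = 0.460: g = 0.0151, g' = -0.545 → ψ₂ = 0.488
  ψ₂ = 0.488: g = -0.0003, g' = -0.565 → ψ₂ = 0.487
Converged at ψ₂ = 0.487.
  diethyl ether: x = 0.428, y = 0.757
  methanol: x = 0.241, y = 0.182
  toluene: x = 0.331, y = 0.061

y_toluene (drum 2) = 0.061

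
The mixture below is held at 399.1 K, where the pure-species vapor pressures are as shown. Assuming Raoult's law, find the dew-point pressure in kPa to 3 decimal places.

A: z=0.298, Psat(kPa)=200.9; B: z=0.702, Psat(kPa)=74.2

At the dew point ψ → 1, so Σzᵢ/Kᵢ = 1 with Kᵢ = Pᵢˢᵃᵗ/P ⇒ 1/P = Σzᵢ/Pᵢˢᵃᵗ.
1/P = 0.298/200.9 + 0.702/74.2 = 0.010944 ⇒ P = 91.372 kPa

Pdew = 91.372 kPa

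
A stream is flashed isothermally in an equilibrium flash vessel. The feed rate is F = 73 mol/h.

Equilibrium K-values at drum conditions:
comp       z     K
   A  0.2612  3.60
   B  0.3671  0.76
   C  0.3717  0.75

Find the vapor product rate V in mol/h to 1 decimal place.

Material balance + equilibrium reduce to Σ zᵢ(Kᵢ−1)/(1+ψ(Kᵢ−1)) = 0.
g(0) = ΣzᵢKᵢ − 1 = 0.4981 and g(1) = 1 − Σzᵢ/Kᵢ = -0.0512, so a root lies in (0, 1).
Newton iteration, ψ⁰ = 0.56:
  ψ = 0.5600: g = 0.06668, g' = -0.3524 → ψ = 0.7492
  ψ = 0.7492: g = 0.00860, g' = -0.2698 → ψ = 0.7811
  ψ = 0.7811: g = 0.00016, g' = -0.2601 → ψ = 0.7817
Converged at ψ = 0.7817.
Then V = ψ·F = 0.7817·73 = 57.1 mol/h and L = F − V = 15.9 mol/h.

V = 57.1 mol/h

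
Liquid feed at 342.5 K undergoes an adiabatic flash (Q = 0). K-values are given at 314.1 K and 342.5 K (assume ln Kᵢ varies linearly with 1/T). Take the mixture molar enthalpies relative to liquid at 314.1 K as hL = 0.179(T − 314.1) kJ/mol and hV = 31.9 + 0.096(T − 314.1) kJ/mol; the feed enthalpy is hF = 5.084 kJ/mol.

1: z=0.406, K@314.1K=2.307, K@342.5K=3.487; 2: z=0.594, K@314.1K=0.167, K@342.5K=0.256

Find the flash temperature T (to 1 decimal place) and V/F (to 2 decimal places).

T = 321.2 K, V/F = 0.12

Adiabatic flash: solve Rachford–Rice at each trial T, then check hF = ψ·hV(T) + (1−ψ)·hL(T).
  T = 314.1 K: K = (2.307, 0.167), RR gives ψ = 0.033, H_out = 1.050 kJ/mol
  T = 342.5 K: K = (3.487, 0.256), RR gives ψ = 0.307, H_out = 14.149 kJ/mol
  T = 328.3 K: K = (2.862, 0.209), RR gives ψ = 0.194, H_out = 8.502 kJ/mol
  T = 321.2 K: K = (2.576, 0.187), RR gives ψ = 0.122, H_out = 5.105 kJ/mol
  T = 317.6 K: K = (2.437, 0.177), RR gives ψ = 0.080, H_out = 3.151 kJ/mol
  T = 319.4 K: K = (2.506, 0.182), RR gives ψ = 0.102, H_out = 4.151 kJ/mol
Linear interpolation between T = 319.4 (H_out = 4.151) and T = 321.2 (H_out = 5.105) on hF = 5.084 gives T ≈ 321.2 K, at which ψ = 0.12.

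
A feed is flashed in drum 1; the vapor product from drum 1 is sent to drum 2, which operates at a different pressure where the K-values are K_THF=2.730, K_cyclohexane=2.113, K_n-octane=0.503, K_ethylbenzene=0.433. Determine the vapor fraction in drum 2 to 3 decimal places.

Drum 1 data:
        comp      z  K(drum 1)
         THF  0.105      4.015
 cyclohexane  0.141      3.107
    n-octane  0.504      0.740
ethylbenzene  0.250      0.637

Drum 1:
Material balance + equilibrium reduce to Σ zᵢ(Kᵢ−1)/(1+ψ₁(Kᵢ−1)) = 0.
Check two-phase: ΣzᵢKᵢ = 1.392 > 1 and Σzᵢ/Kᵢ = 1.145 > 1, so g(0) = 0.392 > 0 and g(1) = -0.145 < 0.
Newton–Raphson from ψ₁ = 0.57:
  ψ₁ = 0.570: g = -0.0168, g' = -0.358 → ψ₁ = 0.523
  ψ₁ = 0.523: g = 0.0005, g' = -0.381 → ψ₁ = 0.524
Converged at ψ₁ = 0.524.
Drum-1 compositions:
  THF: x = 0.041, y = 0.163
  cyclohexane: x = 0.067, y = 0.208
  n-octane: x = 0.584, y = 0.432
  ethylbenzene: x = 0.309, y = 0.197
Drum-2 feed = drum-1 vapor: z₂ = (0.1633, 0.2081, 0.4318, 0.1967).
Drum 2:
Material balance + equilibrium reduce to Σ zᵢ(Kᵢ−1)/(1+ψ₂(Kᵢ−1)) = 0.
Check two-phase: ΣzᵢKᵢ = 1.188 > 1 and Σzᵢ/Kᵢ = 1.471 > 1, so g(0) = 0.188 > 0 and g(1) = -0.471 < 0.
Newton iteration, ψ₂⁰ = 0.69:
  ψ₂ = 0.690: g = -0.2500, g' = -0.602 → ψ₂ = 0.275
  ψ₂ = 0.275: g = -0.0116, g' = -0.608 → ψ₂ = 0.255
  ψ₂ = 0.255: g = 0.0001, g' = -0.618 → ψ₂ = 0.256
Converged at ψ₂ = 0.256.
  THF: x = 0.113, y = 0.309
  cyclohexane: x = 0.162, y = 0.342
  n-octane: x = 0.495, y = 0.249
  ethylbenzene: x = 0.230, y = 0.100

V/F (drum 2) = 0.256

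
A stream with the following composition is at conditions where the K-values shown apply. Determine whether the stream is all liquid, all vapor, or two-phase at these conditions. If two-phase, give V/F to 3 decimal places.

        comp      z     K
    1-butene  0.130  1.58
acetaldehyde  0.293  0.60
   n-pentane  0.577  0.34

all liquid

ΣzᵢKᵢ = 0.577; Σzᵢ/Kᵢ = 2.268.
Since ΣzᵢKᵢ < 1 the mixture is below its bubble point — single liquid phase.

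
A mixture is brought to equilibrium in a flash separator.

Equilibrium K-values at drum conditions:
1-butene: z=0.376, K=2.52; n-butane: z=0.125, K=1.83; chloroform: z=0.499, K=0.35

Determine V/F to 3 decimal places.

V/F = 0.394

Newton–Raphson from V/F = 0.5:
  V/F = 0.500: g = -0.0825, g' = -0.786 → V/F = 0.395
  V/F = 0.395: g = -0.0012, g' = -0.770 → V/F = 0.394
Converged at V/F = 0.394.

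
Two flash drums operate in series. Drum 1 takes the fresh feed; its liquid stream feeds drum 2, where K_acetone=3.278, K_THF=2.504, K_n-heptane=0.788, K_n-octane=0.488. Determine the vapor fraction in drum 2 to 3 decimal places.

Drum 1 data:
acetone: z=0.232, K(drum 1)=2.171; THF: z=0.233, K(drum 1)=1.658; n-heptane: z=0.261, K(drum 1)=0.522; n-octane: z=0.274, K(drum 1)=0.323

Drum 1:
Material balance + equilibrium reduce to Σ zᵢ(Kᵢ−1)/(1+ψ₁(Kᵢ−1)) = 0.
Feasibility: ΣzᵢKᵢ = 1.115, Σzᵢ/Kᵢ = 1.596 — both > 1, two phases present.
Newton iteration, ψ₁⁰ = 0.5:
  ψ₁ = 0.500: g = -0.1577, g' = -0.574 → ψ₁ = 0.225
  ψ₁ = 0.225: g = -0.0102, g' = -0.525 → ψ₁ = 0.206
Converged at ψ₁ = 0.206.
Drum-1 compositions:
  acetone: x = 0.187, y = 0.406
  THF: x = 0.205, y = 0.340
  n-heptane: x = 0.289, y = 0.151
  n-octane: x = 0.318, y = 0.103
Drum-2 feed = drum-1 liquid: z₂ = (0.1869, 0.2052, 0.2895, 0.3184).
Drum 2:
Rachford–Rice: g(ψ₂) = Σ zᵢ(Kᵢ−1)/(1+ψ₂(Kᵢ−1)) = 0.
Check two-phase: ΣzᵢKᵢ = 1.510 > 1 and Σzᵢ/Kᵢ = 1.159 > 1, so g(0) = 0.510 > 0 and g(1) = -0.159 < 0.
Newton iteration, ψ₂⁰ = 0.7:
  ψ₂ = 0.700: g = -0.0117, g' = -0.475 → ψ₂ = 0.675
Converged at ψ₂ = 0.675.
  acetone: x = 0.074, y = 0.241
  THF: x = 0.102, y = 0.255
  n-heptane: x = 0.338, y = 0.266
  n-octane: x = 0.487, y = 0.238

V/F (drum 2) = 0.675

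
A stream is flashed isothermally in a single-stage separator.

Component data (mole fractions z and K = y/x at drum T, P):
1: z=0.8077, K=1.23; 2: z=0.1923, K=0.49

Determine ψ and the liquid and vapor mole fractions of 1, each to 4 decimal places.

Newton iteration, ψ⁰ = 0.54:
  ψ = 0.5400: g = 0.02990, g' = -0.1291 → ψ = 0.7717
  ψ = 0.7717: g = -0.00394, g' = -0.1668 → ψ = 0.7480
  ψ = 0.7480: g = -0.00006, g' = -0.1618 → ψ = 0.7476
Converged at ψ = 0.7476.
Compositions from xᵢ = zᵢ/(1+ψ(Kᵢ−1)), yᵢ = Kᵢxᵢ:
  1: x = 0.6892, y = 0.8477
  2: x = 0.3108, y = 0.1523

ψ = 0.7476, x_1 = 0.6892, y_1 = 0.8477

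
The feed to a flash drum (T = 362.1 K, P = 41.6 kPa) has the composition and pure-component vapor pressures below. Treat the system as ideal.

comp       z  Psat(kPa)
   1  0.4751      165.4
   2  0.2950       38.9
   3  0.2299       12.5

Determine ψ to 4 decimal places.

Raoult's law: Kᵢ = Pᵢˢᵃᵗ/P = Pᵢˢᵃᵗ/41.6.
  K_1 = 165.4/41.6 = 3.975962, K_2 = 38.9/41.6 = 0.935096, K_3 = 12.5/41.6 = 0.300481
Rachford–Rice: g(ψ) = Σ zᵢ(Kᵢ−1)/(1+ψ(Kᵢ−1)) = 0.
Feasibility: ΣzᵢKᵢ = 2.2339, Σzᵢ/Kᵢ = 1.2001 — both > 1, two phases present.
Newton iteration, ψ⁰ = 0.45:
  ψ = 0.4500: g = 0.35001, g' = -1.0099 → ψ = 0.7966
  ψ = 0.7966: g = 0.03607, g' = -0.9456 → ψ = 0.8347
  ψ = 0.8347: g = -0.00094, g' = -0.9978 → ψ = 0.8338
Converged at ψ = 0.8338.

ψ = 0.8338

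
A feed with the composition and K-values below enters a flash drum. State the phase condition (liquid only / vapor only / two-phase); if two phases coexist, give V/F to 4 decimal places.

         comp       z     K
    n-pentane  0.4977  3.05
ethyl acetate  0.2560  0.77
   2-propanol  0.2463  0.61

ΣzᵢKᵢ = 1.8653; Σzᵢ/Kᵢ = 0.8994.
Since Σzᵢ/Kᵢ < 1 the mixture is above its dew point — single vapor phase.

vapor only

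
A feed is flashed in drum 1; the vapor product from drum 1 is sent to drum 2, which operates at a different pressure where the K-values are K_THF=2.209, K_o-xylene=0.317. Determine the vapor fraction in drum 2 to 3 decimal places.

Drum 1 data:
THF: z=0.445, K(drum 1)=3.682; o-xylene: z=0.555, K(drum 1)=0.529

V/F (drum 2) = 0.433

Drum 1:
Let ψ₁ = V/F and solve Σ zᵢ(Kᵢ−1)/(1+ψ₁(Kᵢ−1)) = 0.
Check two-phase: ΣzᵢKᵢ = 1.932 > 1 and Σzᵢ/Kᵢ = 1.170 > 1, so g(0) = 0.932 > 0 and g(1) = -0.170 < 0.
Binary case is linear: z₁(K₁−1)(1+ψ₁(K₂−1)) + z₂(K₂−1)(1+ψ₁(K₁−1)) = 0
⇒ ψ₁ = [z₁(K₁−1)+z₂(K₂−1)] / [−(K₁−1)(K₂−1)] = 0.9321/1.2632 = 0.738
Drum-1 compositions:
  THF: x = 0.149, y = 0.550
  o-xylene: x = 0.851, y = 0.450
Drum-2 feed = drum-1 vapor: z₂ = (0.5500, 0.4500).
Drum 2:
Rachford–Rice: g(ψ₂) = Σ zᵢ(Kᵢ−1)/(1+ψ₂(Kᵢ−1)) = 0.
Check two-phase: ΣzᵢKᵢ = 1.358 > 1 and Σzᵢ/Kᵢ = 1.668 > 1, so g(0) = 0.358 > 0 and g(1) = -0.668 < 0.
Iterate (Newton) starting at ψ₂ = 0.6:
  ψ₂ = 0.600: g = -0.1353, g' = -0.873 → ψ₂ = 0.445
  ψ₂ = 0.445: g = -0.0091, g' = -0.773 → ψ₂ = 0.433
Converged at ψ₂ = 0.433.
  THF: x = 0.361, y = 0.797
  o-xylene: x = 0.639, y = 0.203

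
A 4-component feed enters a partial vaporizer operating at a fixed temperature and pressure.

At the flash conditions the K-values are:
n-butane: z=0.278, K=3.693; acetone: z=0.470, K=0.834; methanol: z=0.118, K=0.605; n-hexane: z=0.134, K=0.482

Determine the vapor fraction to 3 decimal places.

Let ψ = V/F and solve Σ zᵢ(Kᵢ−1)/(1+ψ(Kᵢ−1)) = 0.
Feasibility: ΣzᵢKᵢ = 1.555, Σzᵢ/Kᵢ = 1.112 — both > 1, two phases present.
Newton iteration, ψ⁰ = 0.33:
  ψ = 0.330: g = 0.1765, g' = -0.656 → ψ = 0.599
  ψ = 0.599: g = 0.0382, g' = -0.418 → ψ = 0.690
  ψ = 0.690: g = 0.0016, g' = -0.385 → ψ = 0.694
Converged at ψ = 0.694.

ψ = 0.694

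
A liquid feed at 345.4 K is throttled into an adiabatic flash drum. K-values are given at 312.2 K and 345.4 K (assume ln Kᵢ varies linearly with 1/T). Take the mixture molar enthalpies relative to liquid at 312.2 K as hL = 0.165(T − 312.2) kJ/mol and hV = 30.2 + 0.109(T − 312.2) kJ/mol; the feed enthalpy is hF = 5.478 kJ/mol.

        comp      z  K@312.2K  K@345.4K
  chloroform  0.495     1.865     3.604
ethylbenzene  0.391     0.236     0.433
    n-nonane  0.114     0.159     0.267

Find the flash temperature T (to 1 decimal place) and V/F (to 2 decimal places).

T = 316.2 K, V/F = 0.16

Adiabatic flash: solve Rachford–Rice at each trial T, then check hF = ψ·hV(T) + (1−ψ)·hL(T).
  T = 312.2 K: K = (1.865, 0.236, 0.159), RR gives ψ = 0.050, H_out = 1.499 kJ/mol
  T = 345.4 K: K = (3.604, 0.433, 0.267), RR gives ψ = 0.618, H_out = 22.991 kJ/mol
  T = 328.8 K: K = (2.636, 0.325, 0.209), RR gives ψ = 0.396, H_out = 14.318 kJ/mol
  T = 320.5 K: K = (2.227, 0.278, 0.183), RR gives ψ = 0.254, H_out = 8.916 kJ/mol
  T = 316.4 K: K = (2.043, 0.257, 0.171), RR gives ψ = 0.164, H_out = 5.620 kJ/mol
  T = 314.3 K: K = (1.952, 0.246, 0.165), RR gives ψ = 0.111, H_out = 3.676 kJ/mol
Linear interpolation between T = 314.3 (H_out = 3.676) and T = 316.4 (H_out = 5.620) on hF = 5.478 gives T ≈ 316.2 K, at which ψ = 0.16.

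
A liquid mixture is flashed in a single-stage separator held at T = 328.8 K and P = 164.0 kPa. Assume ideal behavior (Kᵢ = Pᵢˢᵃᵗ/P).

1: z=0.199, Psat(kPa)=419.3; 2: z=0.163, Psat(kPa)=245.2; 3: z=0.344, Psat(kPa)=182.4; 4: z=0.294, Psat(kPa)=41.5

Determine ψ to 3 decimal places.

ψ = 0.367

Raoult's law: Kᵢ = Pᵢˢᵃᵗ/P = Pᵢˢᵃᵗ/164.0.
  K_1 = 419.3/164.0 = 2.55671, K_2 = 245.2/164.0 = 1.49512, K_3 = 182.4/164.0 = 1.11220, K_4 = 41.5/164.0 = 0.25305
Let ψ = V/F and solve Σ zᵢ(Kᵢ−1)/(1+ψ(Kᵢ−1)) = 0.
Feasibility: ΣzᵢKᵢ = 1.209, Σzᵢ/Kᵢ = 1.658 — both > 1, two phases present.
Iterate (Newton) starting at ψ = 0.6:
  ψ = 0.600: g = -0.1394, g' = -0.695 → ψ = 0.399
  ψ = 0.399: g = -0.0177, g' = -0.548 → ψ = 0.367
Converged at ψ = 0.367.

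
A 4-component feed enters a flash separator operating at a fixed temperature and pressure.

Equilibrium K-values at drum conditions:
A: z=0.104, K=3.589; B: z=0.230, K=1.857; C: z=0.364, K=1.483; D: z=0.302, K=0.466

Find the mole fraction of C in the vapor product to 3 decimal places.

Material balance + equilibrium reduce to Σ zᵢ(Kᵢ−1)/(1+V/F(Kᵢ−1)) = 0.
g(0) = ΣzᵢKᵢ − 1 = 0.481 and g(1) = 1 − Σzᵢ/Kᵢ = -0.046, so a root lies in (0, 1).
Iterate (Newton) starting at V/F = 0.43:
  V/F = 0.430: g = 0.2077, g' = -0.450 → V/F = 0.892
  V/F = 0.892: g = 0.0080, g' = -0.473 → V/F = 0.909
Converged at V/F = 0.909.
Compositions from xᵢ = zᵢ/(1+V/F(Kᵢ−1)), yᵢ = Kᵢxᵢ:
  A: x = 0.031, y = 0.111
  B: x = 0.129, y = 0.240
  C: x = 0.253, y = 0.375
  D: x = 0.587, y = 0.273

y_C = 0.375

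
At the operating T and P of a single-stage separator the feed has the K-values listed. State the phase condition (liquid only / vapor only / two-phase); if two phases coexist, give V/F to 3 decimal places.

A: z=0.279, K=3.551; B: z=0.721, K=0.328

ΣzᵢKᵢ = 1.227; Σzᵢ/Kᵢ = 2.277.
Both exceed 1, so a two-phase solution exists.
Rachford–Rice: g(ψ) = Σ zᵢ(Kᵢ−1)/(1+ψ(Kᵢ−1)) = 0.
Newton iteration, ψ⁰ = 0.5:
  ψ = 0.500: g = -0.4169, g' = -1.089 → ψ = 0.117
  ψ = 0.117: g = 0.0220, g' = -1.460 → ψ = 0.132
  ψ = 0.132: g = 0.0004, g' = -1.407 → ψ = 0.133
Converged at ψ = 0.133.

two-phase, V/F = 0.133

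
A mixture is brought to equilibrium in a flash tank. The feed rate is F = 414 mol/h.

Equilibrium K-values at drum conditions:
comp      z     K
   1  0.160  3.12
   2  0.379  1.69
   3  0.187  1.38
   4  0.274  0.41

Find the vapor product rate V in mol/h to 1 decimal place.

Let ψ = V/F and solve Σ zᵢ(Kᵢ−1)/(1+ψ(Kᵢ−1)) = 0.
Check two-phase: ΣzᵢKᵢ = 1.510 > 1 and Σzᵢ/Kᵢ = 1.079 > 1, so g(0) = 0.510 > 0 and g(1) = -0.079 < 0.
Iterate (Newton) starting at ψ = 0.49:
  ψ = 0.490: g = 0.1943, g' = -0.482 → ψ = 0.893
  ψ = 0.893: g = -0.0098, g' = -0.596 → ψ = 0.877
Converged at ψ = 0.877.
Then V = ψ·F = 0.8767·414 = 363.0 mol/h and L = F − V = 51.0 mol/h.

V = 363.0 mol/h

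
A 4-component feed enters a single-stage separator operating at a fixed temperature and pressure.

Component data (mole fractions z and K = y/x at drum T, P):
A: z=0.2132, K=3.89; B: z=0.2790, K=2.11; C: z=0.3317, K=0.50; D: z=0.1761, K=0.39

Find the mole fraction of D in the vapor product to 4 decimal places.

y_D = 0.1091

Let ψ = V/F and solve Σ zᵢ(Kᵢ−1)/(1+ψ(Kᵢ−1)) = 0.
g(0) = ΣzᵢKᵢ − 1 = 0.6526 and g(1) = 1 − Σzᵢ/Kᵢ = -0.3020, so a root lies in (0, 1).
Iterate (Newton) starting at ψ = 0.5:
  ψ = 0.5000: g = 0.07546, g' = -0.7231 → ψ = 0.6044
  ψ = 0.6044: g = 0.00186, g' = -0.6939 → ψ = 0.6070
Converged at ψ = 0.6070.
Compositions from xᵢ = zᵢ/(1+ψ(Kᵢ−1)), yᵢ = Kᵢxᵢ:
  A: x = 0.0774, y = 0.3011
  B: x = 0.1667, y = 0.3517
  C: x = 0.4763, y = 0.2381
  D: x = 0.2797, y = 0.1091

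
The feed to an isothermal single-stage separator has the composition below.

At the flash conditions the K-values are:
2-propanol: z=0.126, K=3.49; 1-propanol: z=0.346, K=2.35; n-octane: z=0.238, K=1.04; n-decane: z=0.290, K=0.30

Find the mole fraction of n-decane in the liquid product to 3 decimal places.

x_n-decane = 0.537

Newton–Raphson from ψ = 0.5:
  ψ = 0.500: g = 0.1156, g' = -0.716 → ψ = 0.661
  ψ = 0.661: g = -0.0034, g' = -0.781 → ψ = 0.657
Converged at ψ = 0.657.
Compositions from xᵢ = zᵢ/(1+ψ(Kᵢ−1)), yᵢ = Kᵢxᵢ:
  2-propanol: x = 0.048, y = 0.167
  1-propanol: x = 0.183, y = 0.431
  n-octane: x = 0.232, y = 0.241
  n-decane: x = 0.537, y = 0.161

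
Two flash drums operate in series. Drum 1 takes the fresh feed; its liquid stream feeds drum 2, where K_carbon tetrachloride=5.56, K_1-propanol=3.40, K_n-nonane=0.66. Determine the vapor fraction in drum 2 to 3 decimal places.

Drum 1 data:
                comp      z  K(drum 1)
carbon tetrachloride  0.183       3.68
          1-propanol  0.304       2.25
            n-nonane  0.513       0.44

V/F (drum 2) = 0.479

Drum 1:
Let ψ₁ = V/F and solve Σ zᵢ(Kᵢ−1)/(1+ψ₁(Kᵢ−1)) = 0.
g(0) = ΣzᵢKᵢ − 1 = 0.583 and g(1) = 1 − Σzᵢ/Kᵢ = -0.351, so a root lies in (0, 1).
Newton iteration, ψ₁⁰ = 0.62:
  ψ₁ = 0.620: g = -0.0417, g' = -0.714 → ψ₁ = 0.562
Converged at ψ₁ = 0.562.
Drum-1 compositions:
  carbon tetrachloride: x = 0.073, y = 0.269
  1-propanol: x = 0.179, y = 0.402
  n-nonane: x = 0.748, y = 0.329
Drum-2 feed = drum-1 liquid: z₂ = (0.0731, 0.1786, 0.7483).
Drum 2:
Rachford–Rice: g(ψ₂) = Σ zᵢ(Kᵢ−1)/(1+ψ₂(Kᵢ−1)) = 0.
g(0) = ΣzᵢKᵢ − 1 = 0.507 and g(1) = 1 − Σzᵢ/Kᵢ = -0.200, so a root lies in (0, 1).
Newton iteration, ψ₂⁰ = 0.47:
  ψ₂ = 0.470: g = 0.0046, g' = -0.503 → ψ₂ = 0.479
Converged at ψ₂ = 0.479.
  carbon tetrachloride: x = 0.023, y = 0.128
  1-propanol: x = 0.083, y = 0.282
  n-nonane: x = 0.894, y = 0.590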